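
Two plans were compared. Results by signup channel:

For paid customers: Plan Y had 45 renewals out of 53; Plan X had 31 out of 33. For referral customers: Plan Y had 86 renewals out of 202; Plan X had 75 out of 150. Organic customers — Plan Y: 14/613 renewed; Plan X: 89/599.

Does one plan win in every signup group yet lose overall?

Paid: Plan Y 45/53 = 84.9%, Plan X 31/33 = 93.9% → Plan X
Referral: Plan Y 86/202 = 42.6%, Plan X 75/150 = 50.0% → Plan X
Organic: Plan Y 14/613 = 2.3%, Plan X 89/599 = 14.9% → Plan X
Overall: Plan Y 145/868 = 16.7%, Plan X 195/782 = 24.9% → Plan X
Plan X wins overall and in every signup group — no reversal.

No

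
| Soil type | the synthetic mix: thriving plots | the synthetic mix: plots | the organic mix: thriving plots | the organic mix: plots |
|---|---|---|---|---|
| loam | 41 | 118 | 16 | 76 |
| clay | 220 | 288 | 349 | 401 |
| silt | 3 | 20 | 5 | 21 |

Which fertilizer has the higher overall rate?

the organic mix

Loam: the synthetic mix 41/118 = 34.7%, the organic mix 16/76 = 21.1% → the synthetic mix
Clay: the synthetic mix 220/288 = 76.4%, the organic mix 349/401 = 87.0% → the organic mix
Silt: the synthetic mix 3/20 = 15.0%, the organic mix 5/21 = 23.8% → the organic mix
Overall: the synthetic mix 264/426 = 62.0%, the organic mix 370/498 = 74.3% → the organic mix
(Neither sweeps every soil group, but the organic mix has the higher pooled rate.)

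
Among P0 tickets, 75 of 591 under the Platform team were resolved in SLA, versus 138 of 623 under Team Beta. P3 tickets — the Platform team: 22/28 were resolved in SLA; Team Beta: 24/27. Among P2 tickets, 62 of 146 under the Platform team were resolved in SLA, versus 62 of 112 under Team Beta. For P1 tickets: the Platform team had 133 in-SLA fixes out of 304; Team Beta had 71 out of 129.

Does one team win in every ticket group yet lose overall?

P0: the Platform team 75/591 = 12.7%, Team Beta 138/623 = 22.2% → Team Beta
P3: the Platform team 22/28 = 78.6%, Team Beta 24/27 = 88.9% → Team Beta
P2: the Platform team 62/146 = 42.5%, Team Beta 62/112 = 55.4% → Team Beta
P1: the Platform team 133/304 = 43.8%, Team Beta 71/129 = 55.0% → Team Beta
Overall: the Platform team 292/1069 = 27.3%, Team Beta 295/891 = 33.1% → Team Beta
Team Beta wins overall and in every ticket group — no reversal.

No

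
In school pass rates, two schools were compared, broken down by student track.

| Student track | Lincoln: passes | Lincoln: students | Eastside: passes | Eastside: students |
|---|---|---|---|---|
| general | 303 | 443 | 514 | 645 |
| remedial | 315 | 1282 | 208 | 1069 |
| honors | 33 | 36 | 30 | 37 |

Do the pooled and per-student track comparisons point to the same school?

General: Lincoln 303/443 = 68.4%, Eastside 514/645 = 79.7% → Eastside
Remedial: Lincoln 315/1282 = 24.6%, Eastside 208/1069 = 19.5% → Lincoln
Honors: Lincoln 33/36 = 91.7%, Eastside 30/37 = 81.1% → Lincoln
Overall: Lincoln 651/1761 = 37.0%, Eastside 752/1751 = 42.9% → Eastside
Neither sweeps: Lincoln wins 2 of 3 groups, Eastside wins 1. Eastside wins overall but not every group — no Simpson reversal.

No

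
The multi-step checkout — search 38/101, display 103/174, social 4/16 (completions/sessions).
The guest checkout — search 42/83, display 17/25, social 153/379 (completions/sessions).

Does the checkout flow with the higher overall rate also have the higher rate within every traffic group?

No

Search: the multi-step checkout 38/101 = 37.6%, the guest checkout 42/83 = 50.6% → the guest checkout
Display: the multi-step checkout 103/174 = 59.2%, the guest checkout 17/25 = 68.0% → the guest checkout
Social: the multi-step checkout 4/16 = 25.0%, the guest checkout 153/379 = 40.4% → the guest checkout
Overall: the multi-step checkout 145/291 = 49.8%, the guest checkout 212/487 = 43.5% → the multi-step checkout
The guest checkout wins each traffic group but the multi-step checkout wins overall — the comparison reverses. The guest checkout's sessions skew toward social, which has a lower base rate.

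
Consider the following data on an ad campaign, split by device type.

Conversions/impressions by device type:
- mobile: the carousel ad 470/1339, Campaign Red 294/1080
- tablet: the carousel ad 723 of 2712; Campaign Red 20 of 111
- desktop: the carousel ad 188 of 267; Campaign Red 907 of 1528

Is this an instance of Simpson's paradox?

Mobile: the carousel ad 470/1339 = 35.1%, Campaign Red 294/1080 = 27.2% → the carousel ad
Tablet: the carousel ad 723/2712 = 26.7%, Campaign Red 20/111 = 18.0% → the carousel ad
Desktop: the carousel ad 188/267 = 70.4%, Campaign Red 907/1528 = 59.4% → the carousel ad
Overall: the carousel ad 1381/4318 = 32.0%, Campaign Red 1221/2719 = 44.9% → Campaign Red
The carousel ad wins each device group but Campaign Red wins overall — the comparison reverses. The carousel ad's impressions skew toward tablet, which has a lower base rate.

Yes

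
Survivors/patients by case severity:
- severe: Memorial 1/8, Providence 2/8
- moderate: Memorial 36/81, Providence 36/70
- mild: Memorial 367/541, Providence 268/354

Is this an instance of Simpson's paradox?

Severe: Memorial 1/8 = 12.5%, Providence 2/8 = 25.0% → Providence
Moderate: Memorial 36/81 = 44.4%, Providence 36/70 = 51.4% → Providence
Mild: Memorial 367/541 = 67.8%, Providence 268/354 = 75.7% → Providence
Overall: Memorial 404/630 = 64.1%, Providence 306/432 = 70.8% → Providence
Providence wins overall and in every case group — no reversal.

No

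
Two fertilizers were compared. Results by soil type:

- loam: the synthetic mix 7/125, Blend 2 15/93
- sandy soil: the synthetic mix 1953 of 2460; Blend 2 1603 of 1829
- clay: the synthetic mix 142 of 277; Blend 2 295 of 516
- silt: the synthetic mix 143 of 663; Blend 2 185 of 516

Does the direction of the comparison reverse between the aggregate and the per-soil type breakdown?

Loam: the synthetic mix 7/125 = 5.6%, Blend 2 15/93 = 16.1% → Blend 2
Sandy soil: the synthetic mix 1953/2460 = 79.4%, Blend 2 1603/1829 = 87.6% → Blend 2
Clay: the synthetic mix 142/277 = 51.3%, Blend 2 295/516 = 57.2% → Blend 2
Silt: the synthetic mix 143/663 = 21.6%, Blend 2 185/516 = 35.9% → Blend 2
Overall: the synthetic mix 2245/3525 = 63.7%, Blend 2 2098/2954 = 71.0% → Blend 2
Blend 2 wins overall and in every soil group — no reversal.

No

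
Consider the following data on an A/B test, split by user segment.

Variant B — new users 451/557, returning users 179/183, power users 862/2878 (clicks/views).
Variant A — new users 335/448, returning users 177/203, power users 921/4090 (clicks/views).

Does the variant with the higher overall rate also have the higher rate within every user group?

Yes

New users: Variant B 451/557 = 81.0%, Variant A 335/448 = 74.8% → Variant B
Returning users: Variant B 179/183 = 97.8%, Variant A 177/203 = 87.2% → Variant B
Power users: Variant B 862/2878 = 30.0%, Variant A 921/4090 = 22.5% → Variant B
Overall: Variant B 1492/3618 = 41.2%, Variant A 1433/4741 = 30.2% → Variant B
Variant B wins overall and in every user group — no reversal.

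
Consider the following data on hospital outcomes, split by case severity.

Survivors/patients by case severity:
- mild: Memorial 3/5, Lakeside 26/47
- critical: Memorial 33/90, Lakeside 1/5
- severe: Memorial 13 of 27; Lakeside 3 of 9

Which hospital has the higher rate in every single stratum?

Memorial

Mild: Memorial 3/5 = 60.0%, Lakeside 26/47 = 55.3% → Memorial
Critical: Memorial 33/90 = 36.7%, Lakeside 1/5 = 20.0% → Memorial
Severe: Memorial 13/27 = 48.1%, Lakeside 3/9 = 33.3% → Memorial
Memorial has the higher rate in all 3 groups.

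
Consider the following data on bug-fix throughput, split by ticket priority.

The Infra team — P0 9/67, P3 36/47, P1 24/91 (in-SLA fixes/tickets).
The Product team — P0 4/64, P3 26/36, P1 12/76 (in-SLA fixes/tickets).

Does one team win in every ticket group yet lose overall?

No

P0: the Infra team 9/67 = 13.4%, the Product team 4/64 = 6.2% → the Infra team
P3: the Infra team 36/47 = 76.6%, the Product team 26/36 = 72.2% → the Infra team
P1: the Infra team 24/91 = 26.4%, the Product team 12/76 = 15.8% → the Infra team
Overall: the Infra team 69/205 = 33.7%, the Product team 42/176 = 23.9% → the Infra team
The Infra team wins overall and in every ticket group — no reversal.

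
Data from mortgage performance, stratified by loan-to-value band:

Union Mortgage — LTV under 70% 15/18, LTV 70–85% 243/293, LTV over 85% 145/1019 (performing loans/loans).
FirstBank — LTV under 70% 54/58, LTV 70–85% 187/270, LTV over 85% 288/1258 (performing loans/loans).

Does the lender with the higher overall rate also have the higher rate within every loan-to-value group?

No

LTV under 70%: Union Mortgage 15/18 = 83.3%, FirstBank 54/58 = 93.1% → FirstBank
LTV 70–85%: Union Mortgage 243/293 = 82.9%, FirstBank 187/270 = 69.3% → Union Mortgage
LTV over 85%: Union Mortgage 145/1019 = 14.2%, FirstBank 288/1258 = 22.9% → FirstBank
Overall: Union Mortgage 403/1330 = 30.3%, FirstBank 529/1586 = 33.4% → FirstBank
Neither sweeps: Union Mortgage wins 1 of 3 groups, FirstBank wins 2. FirstBank wins overall but not every group — no Simpson reversal.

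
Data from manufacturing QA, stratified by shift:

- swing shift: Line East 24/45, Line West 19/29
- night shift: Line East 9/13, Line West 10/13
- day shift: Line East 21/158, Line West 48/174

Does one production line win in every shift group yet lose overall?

No

Swing shift: Line East 24/45 = 53.3%, Line West 19/29 = 65.5% → Line West
Night shift: Line East 9/13 = 69.2%, Line West 10/13 = 76.9% → Line West
Day shift: Line East 21/158 = 13.3%, Line West 48/174 = 27.6% → Line West
Overall: Line East 54/216 = 25.0%, Line West 77/216 = 35.6% → Line West
Line West wins overall and in every shift group — no reversal.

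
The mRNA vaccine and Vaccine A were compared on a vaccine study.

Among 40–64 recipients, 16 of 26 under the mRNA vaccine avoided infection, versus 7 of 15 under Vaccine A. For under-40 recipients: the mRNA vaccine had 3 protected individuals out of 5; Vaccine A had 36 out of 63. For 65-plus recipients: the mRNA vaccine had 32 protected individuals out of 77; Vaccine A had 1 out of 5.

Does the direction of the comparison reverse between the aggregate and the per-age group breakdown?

40–64: the mRNA vaccine 16/26 = 61.5%, Vaccine A 7/15 = 46.7% → the mRNA vaccine
Under-40: the mRNA vaccine 3/5 = 60.0%, Vaccine A 36/63 = 57.1% → the mRNA vaccine
65-plus: the mRNA vaccine 32/77 = 41.6%, Vaccine A 1/5 = 20.0% → the mRNA vaccine
Overall: the mRNA vaccine 51/108 = 47.2%, Vaccine A 44/83 = 53.0% → Vaccine A
The mRNA vaccine wins each age group but Vaccine A wins overall — the comparison reverses. The mRNA vaccine's recipients skew toward 65-plus, which has a lower base rate.

Yes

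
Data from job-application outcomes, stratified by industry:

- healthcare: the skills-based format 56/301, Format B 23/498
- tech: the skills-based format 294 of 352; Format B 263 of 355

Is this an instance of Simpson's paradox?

Healthcare: the skills-based format 56/301 = 18.6%, Format B 23/498 = 4.6% → the skills-based format
Tech: the skills-based format 294/352 = 83.5%, Format B 263/355 = 74.1% → the skills-based format
Overall: the skills-based format 350/653 = 53.6%, Format B 286/853 = 33.5% → the skills-based format
The skills-based format wins overall and in every industry group — no reversal.

No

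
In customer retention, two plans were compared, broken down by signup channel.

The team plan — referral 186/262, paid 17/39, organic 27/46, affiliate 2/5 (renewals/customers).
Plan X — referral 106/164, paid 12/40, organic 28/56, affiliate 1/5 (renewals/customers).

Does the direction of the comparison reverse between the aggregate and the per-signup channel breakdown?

Referral: the team plan 186/262 = 71.0%, Plan X 106/164 = 64.6% → the team plan
Paid: the team plan 17/39 = 43.6%, Plan X 12/40 = 30.0% → the team plan
Organic: the team plan 27/46 = 58.7%, Plan X 28/56 = 50.0% → the team plan
Affiliate: the team plan 2/5 = 40.0%, Plan X 1/5 = 20.0% → the team plan
Overall: the team plan 232/352 = 65.9%, Plan X 147/265 = 55.5% → the team plan
The team plan wins overall and in every signup group — no reversal.

No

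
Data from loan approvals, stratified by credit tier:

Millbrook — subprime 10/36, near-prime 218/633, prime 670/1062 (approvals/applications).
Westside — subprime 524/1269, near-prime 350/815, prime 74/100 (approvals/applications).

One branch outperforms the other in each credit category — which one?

Subprime: Millbrook 10/36 = 27.8%, Westside 524/1269 = 41.3% → Westside
Near-prime: Millbrook 218/633 = 34.4%, Westside 350/815 = 42.9% → Westside
Prime: Millbrook 670/1062 = 63.1%, Westside 74/100 = 74.0% → Westside
Westside has the higher rate in all 3 groups.

Westside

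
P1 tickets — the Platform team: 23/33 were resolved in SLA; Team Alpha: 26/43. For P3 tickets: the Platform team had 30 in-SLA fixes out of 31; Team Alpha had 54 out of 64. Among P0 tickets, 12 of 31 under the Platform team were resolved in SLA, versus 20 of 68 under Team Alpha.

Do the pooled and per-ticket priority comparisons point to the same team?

Yes

P1: the Platform team 23/33 = 69.7%, Team Alpha 26/43 = 60.5% → the Platform team
P3: the Platform team 30/31 = 96.8%, Team Alpha 54/64 = 84.4% → the Platform team
P0: the Platform team 12/31 = 38.7%, Team Alpha 20/68 = 29.4% → the Platform team
Overall: the Platform team 65/95 = 68.4%, Team Alpha 100/175 = 57.1% → the Platform team
The Platform team wins overall and in every ticket group — no reversal.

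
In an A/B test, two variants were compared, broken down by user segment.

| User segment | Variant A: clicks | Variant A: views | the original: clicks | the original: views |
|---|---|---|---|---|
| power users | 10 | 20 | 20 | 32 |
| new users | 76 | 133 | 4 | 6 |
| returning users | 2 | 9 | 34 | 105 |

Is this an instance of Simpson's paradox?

Power users: Variant A 10/20 = 50.0%, the original 20/32 = 62.5% → the original
New users: Variant A 76/133 = 57.1%, the original 4/6 = 66.7% → the original
Returning users: Variant A 2/9 = 22.2%, the original 34/105 = 32.4% → the original
Overall: Variant A 88/162 = 54.3%, the original 58/143 = 40.6% → Variant A
The original wins each user group but Variant A wins overall — the comparison reverses. The original's views skew toward returning users, which has a lower base rate.

Yes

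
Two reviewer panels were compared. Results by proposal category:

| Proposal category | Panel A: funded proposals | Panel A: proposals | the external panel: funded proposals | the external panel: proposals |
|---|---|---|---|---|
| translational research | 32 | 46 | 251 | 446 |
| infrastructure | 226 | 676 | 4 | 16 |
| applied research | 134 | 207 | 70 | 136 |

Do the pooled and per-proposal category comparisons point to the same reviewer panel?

No

Translational research: Panel A 32/46 = 69.6%, the external panel 251/446 = 56.3% → Panel A
Infrastructure: Panel A 226/676 = 33.4%, the external panel 4/16 = 25.0% → Panel A
Applied research: Panel A 134/207 = 64.7%, the external panel 70/136 = 51.5% → Panel A
Overall: Panel A 392/929 = 42.2%, the external panel 325/598 = 54.3% → the external panel
Panel A wins each proposal group but the external panel wins overall — the comparison reverses. Panel A's proposals skew toward infrastructure, which has a lower base rate.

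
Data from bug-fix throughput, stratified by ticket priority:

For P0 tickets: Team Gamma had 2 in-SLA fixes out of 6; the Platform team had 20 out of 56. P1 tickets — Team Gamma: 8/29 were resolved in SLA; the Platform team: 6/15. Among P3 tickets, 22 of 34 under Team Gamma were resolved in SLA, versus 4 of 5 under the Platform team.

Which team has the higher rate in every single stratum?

the Platform team

P0: Team Gamma 2/6 = 33.3%, the Platform team 20/56 = 35.7% → the Platform team
P1: Team Gamma 8/29 = 27.6%, the Platform team 6/15 = 40.0% → the Platform team
P3: Team Gamma 22/34 = 64.7%, the Platform team 4/5 = 80.0% → the Platform team
The Platform team has the higher rate in all 3 groups.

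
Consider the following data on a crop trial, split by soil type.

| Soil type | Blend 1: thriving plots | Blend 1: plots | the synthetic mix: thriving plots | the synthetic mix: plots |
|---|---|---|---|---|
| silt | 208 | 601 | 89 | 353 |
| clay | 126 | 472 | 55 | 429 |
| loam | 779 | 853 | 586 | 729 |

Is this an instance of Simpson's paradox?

No

Silt: Blend 1 208/601 = 34.6%, the synthetic mix 89/353 = 25.2% → Blend 1
Clay: Blend 1 126/472 = 26.7%, the synthetic mix 55/429 = 12.8% → Blend 1
Loam: Blend 1 779/853 = 91.3%, the synthetic mix 586/729 = 80.4% → Blend 1
Overall: Blend 1 1113/1926 = 57.8%, the synthetic mix 730/1511 = 48.3% → Blend 1
Blend 1 wins overall and in every soil group — no reversal.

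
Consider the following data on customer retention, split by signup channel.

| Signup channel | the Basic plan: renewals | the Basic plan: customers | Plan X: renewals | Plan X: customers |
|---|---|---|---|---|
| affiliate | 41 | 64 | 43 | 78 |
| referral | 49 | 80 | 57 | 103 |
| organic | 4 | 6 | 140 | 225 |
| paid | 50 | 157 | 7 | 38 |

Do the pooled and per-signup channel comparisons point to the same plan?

No

Affiliate: the Basic plan 41/64 = 64.1%, Plan X 43/78 = 55.1% → the Basic plan
Referral: the Basic plan 49/80 = 61.2%, Plan X 57/103 = 55.3% → the Basic plan
Organic: the Basic plan 4/6 = 66.7%, Plan X 140/225 = 62.2% → the Basic plan
Paid: the Basic plan 50/157 = 31.8%, Plan X 7/38 = 18.4% → the Basic plan
Overall: the Basic plan 144/307 = 46.9%, Plan X 247/444 = 55.6% → Plan X
The Basic plan wins each signup group but Plan X wins overall — the comparison reverses. The Basic plan's customers skew toward paid, which has a lower base rate.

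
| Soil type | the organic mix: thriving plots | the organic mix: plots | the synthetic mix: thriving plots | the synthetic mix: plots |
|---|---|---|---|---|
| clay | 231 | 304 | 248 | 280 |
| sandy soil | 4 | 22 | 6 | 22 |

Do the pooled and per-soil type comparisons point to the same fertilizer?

Yes

Clay: the organic mix 231/304 = 76.0%, the synthetic mix 248/280 = 88.6% → the synthetic mix
Sandy soil: the organic mix 4/22 = 18.2%, the synthetic mix 6/22 = 27.3% → the synthetic mix
Overall: the organic mix 235/326 = 72.1%, the synthetic mix 254/302 = 84.1% → the synthetic mix
The synthetic mix wins overall and in every soil group — no reversal.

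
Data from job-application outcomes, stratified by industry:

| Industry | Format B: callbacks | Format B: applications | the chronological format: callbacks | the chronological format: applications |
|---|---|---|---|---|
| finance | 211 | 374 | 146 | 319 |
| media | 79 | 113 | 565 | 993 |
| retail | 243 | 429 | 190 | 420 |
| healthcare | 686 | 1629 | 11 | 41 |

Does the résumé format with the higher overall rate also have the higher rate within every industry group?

Finance: Format B 211/374 = 56.4%, the chronological format 146/319 = 45.8% → Format B
Media: Format B 79/113 = 69.9%, the chronological format 565/993 = 56.9% → Format B
Retail: Format B 243/429 = 56.6%, the chronological format 190/420 = 45.2% → Format B
Healthcare: Format B 686/1629 = 42.1%, the chronological format 11/41 = 26.8% → Format B
Overall: Format B 1219/2545 = 47.9%, the chronological format 912/1773 = 51.4% → the chronological format
Format B wins each industry group but the chronological format wins overall — the comparison reverses. Format B's applications skew toward healthcare, which has a lower base rate.

No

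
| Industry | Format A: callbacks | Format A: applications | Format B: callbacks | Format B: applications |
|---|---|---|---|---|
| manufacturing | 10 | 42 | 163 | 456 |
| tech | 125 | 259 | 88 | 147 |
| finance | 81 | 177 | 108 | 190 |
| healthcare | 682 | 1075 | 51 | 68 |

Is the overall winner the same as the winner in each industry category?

Manufacturing: Format A 10/42 = 23.8%, Format B 163/456 = 35.7% → Format B
Tech: Format A 125/259 = 48.3%, Format B 88/147 = 59.9% → Format B
Finance: Format A 81/177 = 45.8%, Format B 108/190 = 56.8% → Format B
Healthcare: Format A 682/1075 = 63.4%, Format B 51/68 = 75.0% → Format B
Overall: Format A 898/1553 = 57.8%, Format B 410/861 = 47.6% → Format A
Format B wins each industry group but Format A wins overall — the comparison reverses. Format B's applications skew toward manufacturing, which has a lower base rate.

No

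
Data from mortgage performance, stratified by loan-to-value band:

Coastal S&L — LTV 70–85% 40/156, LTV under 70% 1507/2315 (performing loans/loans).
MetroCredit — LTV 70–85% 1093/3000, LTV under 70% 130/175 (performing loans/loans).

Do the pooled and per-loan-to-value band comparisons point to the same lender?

No

LTV 70–85%: Coastal S&L 40/156 = 25.6%, MetroCredit 1093/3000 = 36.4% → MetroCredit
LTV under 70%: Coastal S&L 1507/2315 = 65.1%, MetroCredit 130/175 = 74.3% → MetroCredit
Overall: Coastal S&L 1547/2471 = 62.6%, MetroCredit 1223/3175 = 38.5% → Coastal S&L
MetroCredit wins each loan-to-value group but Coastal S&L wins overall — the comparison reverses. MetroCredit's loans skew toward LTV 70–85%, which has a lower base rate.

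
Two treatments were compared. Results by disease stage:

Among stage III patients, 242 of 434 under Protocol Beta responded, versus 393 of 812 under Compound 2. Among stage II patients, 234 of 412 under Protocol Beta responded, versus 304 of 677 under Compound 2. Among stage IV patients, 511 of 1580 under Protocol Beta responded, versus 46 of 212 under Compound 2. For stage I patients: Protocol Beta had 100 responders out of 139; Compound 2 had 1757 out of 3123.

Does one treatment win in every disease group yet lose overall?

Yes

Stage III: Protocol Beta 242/434 = 55.8%, Compound 2 393/812 = 48.4% → Protocol Beta
Stage II: Protocol Beta 234/412 = 56.8%, Compound 2 304/677 = 44.9% → Protocol Beta
Stage IV: Protocol Beta 511/1580 = 32.3%, Compound 2 46/212 = 21.7% → Protocol Beta
Stage I: Protocol Beta 100/139 = 71.9%, Compound 2 1757/3123 = 56.3% → Protocol Beta
Overall: Protocol Beta 1087/2565 = 42.4%, Compound 2 2500/4824 = 51.8% → Compound 2
Protocol Beta wins each disease group but Compound 2 wins overall — the comparison reverses. Protocol Beta's patients skew toward stage IV, which has a lower base rate.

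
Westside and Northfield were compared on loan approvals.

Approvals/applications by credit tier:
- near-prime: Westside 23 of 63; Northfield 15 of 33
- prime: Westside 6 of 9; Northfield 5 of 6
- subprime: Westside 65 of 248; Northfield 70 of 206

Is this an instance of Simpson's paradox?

No

Near-prime: Westside 23/63 = 36.5%, Northfield 15/33 = 45.5% → Northfield
Prime: Westside 6/9 = 66.7%, Northfield 5/6 = 83.3% → Northfield
Subprime: Westside 65/248 = 26.2%, Northfield 70/206 = 34.0% → Northfield
Overall: Westside 94/320 = 29.4%, Northfield 90/245 = 36.7% → Northfield
Northfield wins overall and in every credit group — no reversal.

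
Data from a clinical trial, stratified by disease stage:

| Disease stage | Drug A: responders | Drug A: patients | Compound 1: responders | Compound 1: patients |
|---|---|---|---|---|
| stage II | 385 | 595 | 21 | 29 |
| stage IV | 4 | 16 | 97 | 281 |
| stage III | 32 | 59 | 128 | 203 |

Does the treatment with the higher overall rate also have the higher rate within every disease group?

No

Stage II: Drug A 385/595 = 64.7%, Compound 1 21/29 = 72.4% → Compound 1
Stage IV: Drug A 4/16 = 25.0%, Compound 1 97/281 = 34.5% → Compound 1
Stage III: Drug A 32/59 = 54.2%, Compound 1 128/203 = 63.1% → Compound 1
Overall: Drug A 421/670 = 62.8%, Compound 1 246/513 = 48.0% → Drug A
Compound 1 wins each disease group but Drug A wins overall — the comparison reverses. Compound 1's patients skew toward stage IV, which has a lower base rate.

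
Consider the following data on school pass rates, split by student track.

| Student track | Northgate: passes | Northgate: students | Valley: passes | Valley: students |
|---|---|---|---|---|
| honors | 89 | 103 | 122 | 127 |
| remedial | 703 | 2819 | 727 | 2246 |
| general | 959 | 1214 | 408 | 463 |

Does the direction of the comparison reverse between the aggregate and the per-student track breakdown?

No

Honors: Northgate 89/103 = 86.4%, Valley 122/127 = 96.1% → Valley
Remedial: Northgate 703/2819 = 24.9%, Valley 727/2246 = 32.4% → Valley
General: Northgate 959/1214 = 79.0%, Valley 408/463 = 88.1% → Valley
Overall: Northgate 1751/4136 = 42.3%, Valley 1257/2836 = 44.3% → Valley
Valley wins overall and in every student group — no reversal.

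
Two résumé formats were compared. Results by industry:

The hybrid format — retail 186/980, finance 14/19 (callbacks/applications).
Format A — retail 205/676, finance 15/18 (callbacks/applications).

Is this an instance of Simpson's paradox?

Retail: the hybrid format 186/980 = 19.0%, Format A 205/676 = 30.3% → Format A
Finance: the hybrid format 14/19 = 73.7%, Format A 15/18 = 83.3% → Format A
Overall: the hybrid format 200/999 = 20.0%, Format A 220/694 = 31.7% → Format A
Format A wins overall and in every industry group — no reversal.

No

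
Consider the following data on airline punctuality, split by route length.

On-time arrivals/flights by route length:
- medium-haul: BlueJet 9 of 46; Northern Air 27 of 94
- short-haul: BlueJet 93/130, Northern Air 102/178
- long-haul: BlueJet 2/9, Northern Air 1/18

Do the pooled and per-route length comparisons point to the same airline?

No

Medium-haul: BlueJet 9/46 = 19.6%, Northern Air 27/94 = 28.7% → Northern Air
Short-haul: BlueJet 93/130 = 71.5%, Northern Air 102/178 = 57.3% → BlueJet
Long-haul: BlueJet 2/9 = 22.2%, Northern Air 1/18 = 5.6% → BlueJet
Overall: BlueJet 104/185 = 56.2%, Northern Air 130/290 = 44.8% → BlueJet
Neither sweeps: BlueJet wins 2 of 3 groups, Northern Air wins 1. BlueJet wins overall but not every group — no Simpson reversal.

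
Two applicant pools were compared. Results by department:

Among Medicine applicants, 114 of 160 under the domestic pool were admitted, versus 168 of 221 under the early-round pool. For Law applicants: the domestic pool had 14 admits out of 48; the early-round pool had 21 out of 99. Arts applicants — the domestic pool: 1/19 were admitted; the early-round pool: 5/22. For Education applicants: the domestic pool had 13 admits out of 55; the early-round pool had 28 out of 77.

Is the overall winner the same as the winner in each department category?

Medicine: the domestic pool 114/160 = 71.2%, the early-round pool 168/221 = 76.0% → the early-round pool
Law: the domestic pool 14/48 = 29.2%, the early-round pool 21/99 = 21.2% → the domestic pool
Arts: the domestic pool 1/19 = 5.3%, the early-round pool 5/22 = 22.7% → the early-round pool
Education: the domestic pool 13/55 = 23.6%, the early-round pool 28/77 = 36.4% → the early-round pool
Overall: the domestic pool 142/282 = 50.4%, the early-round pool 222/419 = 53.0% → the early-round pool
Neither sweeps: the domestic pool wins 1 of 4 groups, the early-round pool wins 3. The early-round pool wins overall but not every group — no Simpson reversal.

No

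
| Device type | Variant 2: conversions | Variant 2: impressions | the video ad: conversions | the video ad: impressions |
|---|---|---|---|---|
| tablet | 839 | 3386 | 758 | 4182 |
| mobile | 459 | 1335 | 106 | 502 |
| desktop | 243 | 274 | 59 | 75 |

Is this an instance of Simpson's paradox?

Tablet: Variant 2 839/3386 = 24.8%, the video ad 758/4182 = 18.1% → Variant 2
Mobile: Variant 2 459/1335 = 34.4%, the video ad 106/502 = 21.1% → Variant 2
Desktop: Variant 2 243/274 = 88.7%, the video ad 59/75 = 78.7% → Variant 2
Overall: Variant 2 1541/4995 = 30.9%, the video ad 923/4759 = 19.4% → Variant 2
Variant 2 wins overall and in every device group — no reversal.

No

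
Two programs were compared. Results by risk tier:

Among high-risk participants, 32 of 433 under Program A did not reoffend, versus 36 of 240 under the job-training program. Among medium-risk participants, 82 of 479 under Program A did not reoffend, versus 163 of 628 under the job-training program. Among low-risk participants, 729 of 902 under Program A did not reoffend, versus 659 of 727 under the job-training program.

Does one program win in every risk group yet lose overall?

High-risk: Program A 32/433 = 7.4%, the job-training program 36/240 = 15.0% → the job-training program
Medium-risk: Program A 82/479 = 17.1%, the job-training program 163/628 = 26.0% → the job-training program
Low-risk: Program A 729/902 = 80.8%, the job-training program 659/727 = 90.6% → the job-training program
Overall: Program A 843/1814 = 46.5%, the job-training program 858/1595 = 53.8% → the job-training program
The job-training program wins overall and in every risk group — no reversal.

No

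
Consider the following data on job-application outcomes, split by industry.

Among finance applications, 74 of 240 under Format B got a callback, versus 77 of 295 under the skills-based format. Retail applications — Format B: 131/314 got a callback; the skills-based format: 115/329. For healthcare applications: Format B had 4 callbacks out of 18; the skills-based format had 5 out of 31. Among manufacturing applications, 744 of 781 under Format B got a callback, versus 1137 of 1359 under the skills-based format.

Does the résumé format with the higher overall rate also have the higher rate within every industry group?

Yes

Finance: Format B 74/240 = 30.8%, the skills-based format 77/295 = 26.1% → Format B
Retail: Format B 131/314 = 41.7%, the skills-based format 115/329 = 35.0% → Format B
Healthcare: Format B 4/18 = 22.2%, the skills-based format 5/31 = 16.1% → Format B
Manufacturing: Format B 744/781 = 95.3%, the skills-based format 1137/1359 = 83.7% → Format B
Overall: Format B 953/1353 = 70.4%, the skills-based format 1334/2014 = 66.2% → Format B
Format B wins overall and in every industry group — no reversal.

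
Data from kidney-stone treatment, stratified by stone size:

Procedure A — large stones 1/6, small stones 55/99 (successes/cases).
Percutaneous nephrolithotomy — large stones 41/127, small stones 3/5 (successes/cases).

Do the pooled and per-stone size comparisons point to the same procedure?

Large stones: Procedure A 1/6 = 16.7%, percutaneous nephrolithotomy 41/127 = 32.3% → percutaneous nephrolithotomy
Small stones: Procedure A 55/99 = 55.6%, percutaneous nephrolithotomy 3/5 = 60.0% → percutaneous nephrolithotomy
Overall: Procedure A 56/105 = 53.3%, percutaneous nephrolithotomy 44/132 = 33.3% → Procedure A
Percutaneous nephrolithotomy wins each stone group but Procedure A wins overall — the comparison reverses. Percutaneous nephrolithotomy's cases skew toward large stones, which has a lower base rate.

No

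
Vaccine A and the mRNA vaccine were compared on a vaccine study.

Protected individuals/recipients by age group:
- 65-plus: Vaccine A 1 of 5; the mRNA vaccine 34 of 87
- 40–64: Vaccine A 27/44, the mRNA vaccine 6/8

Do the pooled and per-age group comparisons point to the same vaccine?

No

65-plus: Vaccine A 1/5 = 20.0%, the mRNA vaccine 34/87 = 39.1% → the mRNA vaccine
40–64: Vaccine A 27/44 = 61.4%, the mRNA vaccine 6/8 = 75.0% → the mRNA vaccine
Overall: Vaccine A 28/49 = 57.1%, the mRNA vaccine 40/95 = 42.1% → Vaccine A
The mRNA vaccine wins each age group but Vaccine A wins overall — the comparison reverses. The mRNA vaccine's recipients skew toward 65-plus, which has a lower base rate.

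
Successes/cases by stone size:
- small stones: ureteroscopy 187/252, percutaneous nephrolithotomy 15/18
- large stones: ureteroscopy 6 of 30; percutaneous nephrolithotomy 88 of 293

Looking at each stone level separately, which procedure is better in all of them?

percutaneous nephrolithotomy

Small stones: ureteroscopy 187/252 = 74.2%, percutaneous nephrolithotomy 15/18 = 83.3% → percutaneous nephrolithotomy
Large stones: ureteroscopy 6/30 = 20.0%, percutaneous nephrolithotomy 88/293 = 30.0% → percutaneous nephrolithotomy
Percutaneous nephrolithotomy has the higher rate in both groups.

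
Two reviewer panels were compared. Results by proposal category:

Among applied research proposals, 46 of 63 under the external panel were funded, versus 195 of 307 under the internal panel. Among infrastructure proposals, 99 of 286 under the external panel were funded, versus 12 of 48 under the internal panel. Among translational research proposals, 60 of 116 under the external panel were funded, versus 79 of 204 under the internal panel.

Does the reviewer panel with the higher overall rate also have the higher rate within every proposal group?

Applied research: the external panel 46/63 = 73.0%, the internal panel 195/307 = 63.5% → the external panel
Infrastructure: the external panel 99/286 = 34.6%, the internal panel 12/48 = 25.0% → the external panel
Translational research: the external panel 60/116 = 51.7%, the internal panel 79/204 = 38.7% → the external panel
Overall: the external panel 205/465 = 44.1%, the internal panel 286/559 = 51.2% → the internal panel
The external panel wins each proposal group but the internal panel wins overall — the comparison reverses. The external panel's proposals skew toward infrastructure, which has a lower base rate.

No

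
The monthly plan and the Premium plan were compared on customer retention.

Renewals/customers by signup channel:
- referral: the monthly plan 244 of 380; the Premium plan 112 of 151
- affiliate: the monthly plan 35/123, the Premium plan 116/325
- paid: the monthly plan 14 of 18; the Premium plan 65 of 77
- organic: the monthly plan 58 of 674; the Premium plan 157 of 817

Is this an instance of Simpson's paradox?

Referral: the monthly plan 244/380 = 64.2%, the Premium plan 112/151 = 74.2% → the Premium plan
Affiliate: the monthly plan 35/123 = 28.5%, the Premium plan 116/325 = 35.7% → the Premium plan
Paid: the monthly plan 14/18 = 77.8%, the Premium plan 65/77 = 84.4% → the Premium plan
Organic: the monthly plan 58/674 = 8.6%, the Premium plan 157/817 = 19.2% → the Premium plan
Overall: the monthly plan 351/1195 = 29.4%, the Premium plan 450/1370 = 32.8% → the Premium plan
The Premium plan wins overall and in every signup group — no reversal.

No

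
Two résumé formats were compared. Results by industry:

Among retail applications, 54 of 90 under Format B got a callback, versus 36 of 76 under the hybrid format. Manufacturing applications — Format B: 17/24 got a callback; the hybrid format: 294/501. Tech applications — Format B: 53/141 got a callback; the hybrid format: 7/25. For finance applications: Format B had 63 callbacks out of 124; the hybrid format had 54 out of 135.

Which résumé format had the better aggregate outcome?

the hybrid format

Retail: Format B 54/90 = 60.0%, the hybrid format 36/76 = 47.4% → Format B
Manufacturing: Format B 17/24 = 70.8%, the hybrid format 294/501 = 58.7% → Format B
Tech: Format B 53/141 = 37.6%, the hybrid format 7/25 = 28.0% → Format B
Finance: Format B 63/124 = 50.8%, the hybrid format 54/135 = 40.0% → Format B
Overall: Format B 187/379 = 49.3%, the hybrid format 391/737 = 53.1% → the hybrid format
(Format B wins every industry group but the hybrid format wins overall — Format B's applications skew toward the low-rate tech group.)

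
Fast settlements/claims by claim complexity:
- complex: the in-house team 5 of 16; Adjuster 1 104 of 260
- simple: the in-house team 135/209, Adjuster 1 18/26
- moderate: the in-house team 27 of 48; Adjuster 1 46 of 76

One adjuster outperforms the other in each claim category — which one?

Adjuster 1

Complex: the in-house team 5/16 = 31.2%, Adjuster 1 104/260 = 40.0% → Adjuster 1
Simple: the in-house team 135/209 = 64.6%, Adjuster 1 18/26 = 69.2% → Adjuster 1
Moderate: the in-house team 27/48 = 56.2%, Adjuster 1 46/76 = 60.5% → Adjuster 1
Adjuster 1 has the higher rate in all 3 groups.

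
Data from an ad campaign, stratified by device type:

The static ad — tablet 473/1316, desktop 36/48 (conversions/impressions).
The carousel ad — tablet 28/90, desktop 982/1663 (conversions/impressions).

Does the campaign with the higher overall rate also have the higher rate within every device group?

Tablet: the static ad 473/1316 = 35.9%, the carousel ad 28/90 = 31.1% → the static ad
Desktop: the static ad 36/48 = 75.0%, the carousel ad 982/1663 = 59.0% → the static ad
Overall: the static ad 509/1364 = 37.3%, the carousel ad 1010/1753 = 57.6% → the carousel ad
The static ad wins each device group but the carousel ad wins overall — the comparison reverses. The static ad's impressions skew toward tablet, which has a lower base rate.

No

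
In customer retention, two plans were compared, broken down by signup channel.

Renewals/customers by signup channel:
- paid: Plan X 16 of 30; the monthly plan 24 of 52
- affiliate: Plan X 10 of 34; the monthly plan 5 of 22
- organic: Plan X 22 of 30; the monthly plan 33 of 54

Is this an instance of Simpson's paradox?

Paid: Plan X 16/30 = 53.3%, the monthly plan 24/52 = 46.2% → Plan X
Affiliate: Plan X 10/34 = 29.4%, the monthly plan 5/22 = 22.7% → Plan X
Organic: Plan X 22/30 = 73.3%, the monthly plan 33/54 = 61.1% → Plan X
Overall: Plan X 48/94 = 51.1%, the monthly plan 62/128 = 48.4% → Plan X
Plan X wins overall and in every signup group — no reversal.

No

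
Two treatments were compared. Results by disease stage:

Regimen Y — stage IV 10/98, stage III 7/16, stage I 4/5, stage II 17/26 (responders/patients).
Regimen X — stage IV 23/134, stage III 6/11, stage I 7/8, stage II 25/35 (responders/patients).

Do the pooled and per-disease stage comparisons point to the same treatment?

Stage IV: Regimen Y 10/98 = 10.2%, Regimen X 23/134 = 17.2% → Regimen X
Stage III: Regimen Y 7/16 = 43.8%, Regimen X 6/11 = 54.5% → Regimen X
Stage I: Regimen Y 4/5 = 80.0%, Regimen X 7/8 = 87.5% → Regimen X
Stage II: Regimen Y 17/26 = 65.4%, Regimen X 25/35 = 71.4% → Regimen X
Overall: Regimen Y 38/145 = 26.2%, Regimen X 61/188 = 32.4% → Regimen X
Regimen X wins overall and in every disease group — no reversal.

Yes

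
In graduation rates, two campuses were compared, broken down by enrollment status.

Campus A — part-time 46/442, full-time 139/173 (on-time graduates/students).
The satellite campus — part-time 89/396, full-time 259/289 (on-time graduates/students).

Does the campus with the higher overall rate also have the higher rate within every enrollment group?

Yes

Part-time: Campus A 46/442 = 10.4%, the satellite campus 89/396 = 22.5% → the satellite campus
Full-time: Campus A 139/173 = 80.3%, the satellite campus 259/289 = 89.6% → the satellite campus
Overall: Campus A 185/615 = 30.1%, the satellite campus 348/685 = 50.8% → the satellite campus
The satellite campus wins overall and in every enrollment group — no reversal.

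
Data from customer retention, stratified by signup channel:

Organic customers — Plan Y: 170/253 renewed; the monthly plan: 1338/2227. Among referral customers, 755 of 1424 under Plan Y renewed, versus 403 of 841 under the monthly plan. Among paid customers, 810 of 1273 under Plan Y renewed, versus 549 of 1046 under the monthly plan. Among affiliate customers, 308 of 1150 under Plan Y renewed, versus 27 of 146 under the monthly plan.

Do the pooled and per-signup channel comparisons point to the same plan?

No

Organic: Plan Y 170/253 = 67.2%, the monthly plan 1338/2227 = 60.1% → Plan Y
Referral: Plan Y 755/1424 = 53.0%, the monthly plan 403/841 = 47.9% → Plan Y
Paid: Plan Y 810/1273 = 63.6%, the monthly plan 549/1046 = 52.5% → Plan Y
Affiliate: Plan Y 308/1150 = 26.8%, the monthly plan 27/146 = 18.5% → Plan Y
Overall: Plan Y 2043/4100 = 49.8%, the monthly plan 2317/4260 = 54.4% → the monthly plan
Plan Y wins each signup group but the monthly plan wins overall — the comparison reverses. Plan Y's customers skew toward affiliate, which has a lower base rate.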